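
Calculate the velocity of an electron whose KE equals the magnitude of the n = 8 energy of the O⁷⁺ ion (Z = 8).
2.19e+06 m/s (or 0.73% of c)

The binding energy at n = 8 for O⁷⁺ is:
E_8 = -13.6057 × 8²/8² = -13.6057 eV
|E_8| = 13.6057 eV

Convert to Joules:
KE = 13.6057 eV × (1.602177 × 10⁻¹⁹ J/eV) = 2.1799e-18 J

Using KE = ½mv²:
v = √(2·KE/m_e)
v = √(2 × 2.1799e-18 J / 9.10938 × 10⁻³¹ kg)
v = 2.19e+06 m/s

This is approximately 0.73% the speed of light.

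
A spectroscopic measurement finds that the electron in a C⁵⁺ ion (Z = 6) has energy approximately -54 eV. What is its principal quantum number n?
n = 3

The exact energy levels follow E_n = -13.6057 Z² / n² eV with Z = 6.

The measured value (-54 eV) is reported to only 2 significant figures, so we must test candidate n values and see which one matches to that precision.

Candidate energies:
  n = 1:  E = -13.6057 × 6² / 1² = -489.805200 eV
  n = 2:  E = -13.6057 × 6² / 2² = -122.451300 eV
  n = 3:  E = -13.6057 × 6² / 3² = -54.422800 eV  ← matches
  n = 4:  E = -13.6057 × 6² / 4² = -30.612825 eV
  n = 5:  E = -13.6057 × 6² / 5² = -19.592208 eV

Checking against the measurement of -54 eV (2 sig figs), only n = 3 agrees:
E_3 = -54.422800 eV, which rounds to -54 eV ✓

Therefore n = 3.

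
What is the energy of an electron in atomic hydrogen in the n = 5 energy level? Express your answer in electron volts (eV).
-0.54423 eV

The energy levels of a hydrogen-like atom are given by:
E_n = -13.6057 eV / n²

For n = 5:
E_5 = -13.6057 eV / 5²
E_5 = -13.6057 eV / 25
E_5 = -0.54423 eV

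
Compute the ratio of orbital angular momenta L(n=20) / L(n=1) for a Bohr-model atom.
20.000

In the Bohr model, L_n = nℏ, so the ratio is purely the ratio of quantum numbers:

L_20/L_1 = 20ℏ / 1ℏ = 20/1 = 20.000

The angular momentum scales linearly with n.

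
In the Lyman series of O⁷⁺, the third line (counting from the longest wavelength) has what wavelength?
1.51878 nm

The lines of a series are numbered from the longest wavelength (smallest ΔE) outward; the third line is the transition from n = n_f + 3 to n_f.
The Lyman series has all transitions ending at n_f = 1.

For O⁷⁺ (Z = 8), the third line (γ-line) is the jump from n = 4 to n = 1:
E_4 = -13.6057 × 8² / 4² = -54.4228000 eV
E_1 = -13.6057 × 8² / 1² = -870.7648000 eV
ΔE = E_4 - E_1 = 816.3420000 eV

λ = hc/E = 1239.84 eV·nm / 816.3420000 eV
λ = 1.51878 nm

This is the γ-line of the Lyman series in O⁷⁺.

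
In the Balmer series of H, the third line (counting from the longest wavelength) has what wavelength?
433.94 nm

The lines of a series are numbered from the longest wavelength (smallest ΔE) outward; the third line is the transition from n = n_f + 3 to n_f.
The Balmer series has all transitions ending at n_f = 2.

For H, the third line (γ-line) is the jump from n = 5 to n = 2:
E_5 = -13.6057 / 5² = -0.544228 eV
E_2 = -13.6057 / 2² = -3.401425 eV
ΔE = E_5 - E_2 = 2.857197 eV

λ = hc/E = 1239.84 eV·nm / 2.857197 eV
λ = 433.94 nm

This is the γ-line of the Balmer series in H.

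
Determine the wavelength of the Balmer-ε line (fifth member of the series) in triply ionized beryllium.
24.807 nm

The lines of a series are numbered from the longest wavelength (smallest ΔE) outward; the fifth line is the transition from n = n_f + 5 to n_f.
The Balmer series has all transitions ending at n_f = 2.

For Be³⁺ (Z = 4), the fifth line (ε-line) is the jump from n = 7 to n = 2:
E_7 = -13.6057 × 4² / 7² = -4.44268 eV
E_2 = -13.6057 × 4² / 2² = -54.42280 eV
ΔE = E_7 - E_2 = 49.98012 eV

λ = hc/E = 1239.84 eV·nm / 49.98012 eV
λ = 24.807 nm

This is the ε-line of the Balmer series in Be³⁺.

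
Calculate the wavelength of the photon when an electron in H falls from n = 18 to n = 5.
2468.6447 nm

First, find the transition energy using E_n = -13.6057 / n² eV:
E_18 = -13.6057 / 18² = -0.0419929012 eV
E_5 = -13.6057 / 5² = -0.5442280000 eV

Photon energy: |ΔE| = |E_5 - E_18| = 0.5022350988 eV

Convert to wavelength using E = hc/λ with hc = 1239.84 eV·nm:
λ = hc/E = 1239.84 eV·nm / 0.5022350988 eV
λ = 2468.6447 nm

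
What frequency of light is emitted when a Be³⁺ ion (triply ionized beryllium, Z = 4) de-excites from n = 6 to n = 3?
4.39e+15 Hz

First, find the transition energy:
E_6 = -13.6057 × 4² / 6² = -6.04698 eV
E_3 = -13.6057 × 4² / 3² = -24.18791 eV
|ΔE| = |E_3 - E_6| = 18.14093 eV

Convert to Joules: E = 18.14093 eV × (1.602177 × 10⁻¹⁹ J/eV) = 2.9065e-18 J

Using E = hf:
f = E/h = 2.9065e-18 J / (6.62607 × 10⁻³⁴ J·s)
f = 4.39e+15 Hz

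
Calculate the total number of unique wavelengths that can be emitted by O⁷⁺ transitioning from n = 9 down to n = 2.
28

The electron can occupy levels n = 2, 3, ..., 9 during de-excitation — that is m = 9 - 2 + 1 = 8 distinct levels.

The number of distinct spectral lines equals the number of ways to choose 2 of these m levels (each pair gives one possible emission transition):

Number of lines = m(m-1)/2 = 8×7/2 = 28

These correspond to all possible transitions between the 8 levels:
9 → 8, 9 → 7, 9 → 6, 9 → 5, 9 → 4, 9 → 3, 9 → 2, 8 → 7...

Each transition produces a photon with a unique energy (and thus wavelength). This count does not depend on Z.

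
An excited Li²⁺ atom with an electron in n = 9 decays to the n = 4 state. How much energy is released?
6.14 eV

The energy levels are E_n = -13.6057 Z² eV / n².

Energy at n = 9: E_9 = -13.6057 × 3² / 9² = -1.51174 eV
Energy at n = 4: E_4 = -13.6057 × 3² / 4² = -7.65321 eV

For emission (electron falling to lower state), the photon energy is:
E_photon = E_9 - E_4 = |-1.51174 - (-7.65321)|
E_photon = 6.14 eV

This energy is carried away by the emitted photon.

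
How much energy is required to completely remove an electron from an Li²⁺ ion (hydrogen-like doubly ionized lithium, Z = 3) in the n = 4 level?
7.6532 eV

The ionization energy is the energy needed to remove the electron completely (n → ∞).

For a hydrogen-like ion with Z = 3, E_n = -13.6057 Z² / n² eV.

At n = 4: E_4 = -13.6057 × 3² / 4² = -7.6532063 eV
At n = ∞: E_∞ = 0 eV

Ionization energy = E_∞ - E_4 = 0 - (-7.6532063) = 7.6532063 eV
Ionization energy ≈ 7.6532 eV

This is also called the binding energy of the electron in state n = 4.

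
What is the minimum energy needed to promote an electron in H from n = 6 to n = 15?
0.317 eV

The energy levels of a hydrogen-like atom are E_n = -13.6057 eV / n².

Energy at n = 6: E_6 = -13.6057 / 6² = -0.377936 eV
Energy at n = 15: E_15 = -13.6057 / 15² = -0.060470 eV

The excitation energy is the difference:
ΔE = E_15 - E_6
ΔE = -0.060470 - (-0.377936)
ΔE = 0.317 eV

Since this is positive, energy must be absorbed (photon absorption).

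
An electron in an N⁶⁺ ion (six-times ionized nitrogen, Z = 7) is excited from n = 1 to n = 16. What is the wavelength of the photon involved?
1.87 nm

First, find the transition energy using E_n = -13.6057 Z² / n² eV:
E_1 = -13.6057 × 7² / 1² = -666.6793 eV
E_16 = -13.6057 × 7² / 16² = -2.6042 eV

Photon energy: |ΔE| = |E_16 - E_1| = 664.0751 eV

Convert to wavelength using E = hc/λ with hc = 1239.84 eV·nm:
λ = hc/E = 1239.84 eV·nm / 664.0751 eV
λ = 1.87 nm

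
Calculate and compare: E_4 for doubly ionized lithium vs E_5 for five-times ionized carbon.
C⁵⁺ at n = 5 (E = -19.59221 eV)

Using E_n = -13.6057 Z² / n² eV:

Li²⁺ (Z = 3) at n = 4:
E = -13.6057 × 3² / 4² = -13.6057 × 9 / 16 = -7.65320625 eV

C⁵⁺ (Z = 6) at n = 5:
E = -13.6057 × 6² / 5² = -13.6057 × 36 / 25 = -19.59220800 eV

Since -19.59220800 eV < -7.65320625 eV,
C⁵⁺ at n = 5 is more tightly bound (requires more energy to ionize).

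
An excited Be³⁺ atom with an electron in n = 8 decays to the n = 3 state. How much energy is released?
20.786486 eV

The energy levels are E_n = -13.6057 Z² eV / n².

Energy at n = 8: E_8 = -13.6057 × 4² / 8² = -3.401425000 eV
Energy at n = 3: E_3 = -13.6057 × 4² / 3² = -24.187911111 eV

For emission (electron falling to lower state), the photon energy is:
E_photon = E_8 - E_3 = |-3.401425000 - (-24.187911111)|
E_photon = 20.786486 eV

This energy is carried away by the emitted photon.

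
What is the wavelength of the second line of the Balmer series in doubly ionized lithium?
54.00 nm

The lines of a series are numbered from the longest wavelength (smallest ΔE) outward; the second line is the transition from n = n_f + 2 to n_f.
The Balmer series has all transitions ending at n_f = 2.

For Li²⁺ (Z = 3), the second line (β-line) is the jump from n = 4 to n = 2:
E_4 = -13.6057 × 3² / 4² = -7.6532 eV
E_2 = -13.6057 × 3² / 2² = -30.6128 eV
ΔE = E_4 - E_2 = 22.9596 eV

λ = hc/E = 1239.84 eV·nm / 22.9596 eV
λ = 54.00 nm

This is the β-line of the Balmer series in Li²⁺.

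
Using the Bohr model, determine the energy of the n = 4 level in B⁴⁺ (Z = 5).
-21.2589 eV

For hydrogen-like ions, the energy levels scale with Z²:
E_n = -13.6057 Z² / n² eV

For B⁴⁺ (Z = 5) at n = 4:
E_4 = -13.6057 × 5² / 4²
E_4 = -13.6057 × 25 / 16
E_4 = -340.1425 / 16
E_4 = -21.2589 eV

The energy is 25 times more negative than hydrogen at the same n due to the stronger nuclear charge.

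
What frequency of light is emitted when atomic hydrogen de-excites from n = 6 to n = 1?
3.20e+15 Hz

First, find the transition energy:
E_6 = -13.6057 / 6² = -0.37794 eV
E_1 = -13.6057 / 1² = -13.60570 eV
|ΔE| = |E_1 - E_6| = 13.22776 eV

Convert to Joules: E = 13.22776 eV × (1.602177 × 10⁻¹⁹ J/eV) = 2.1193e-18 J

Using E = hf:
f = E/h = 2.1193e-18 J / (6.62607 × 10⁻³⁴ J·s)
f = 3.20e+15 Hz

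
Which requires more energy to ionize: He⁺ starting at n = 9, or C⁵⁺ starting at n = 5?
C⁵⁺ at n = 5 (E = -19.592208 eV)

Using E_n = -13.6057 Z² / n² eV:

He⁺ (Z = 2) at n = 9:
E = -13.6057 × 2² / 9² = -13.6057 × 4 / 81 = -0.671886420 eV

C⁵⁺ (Z = 6) at n = 5:
E = -13.6057 × 6² / 5² = -13.6057 × 36 / 25 = -19.592208000 eV

Since -19.592208000 eV < -0.671886420 eV,
C⁵⁺ at n = 5 is more tightly bound (requires more energy to ionize).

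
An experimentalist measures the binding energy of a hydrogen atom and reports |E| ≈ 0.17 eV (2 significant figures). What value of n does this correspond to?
n = 9

The exact energy levels follow E_n = -13.6057 eV / n².

The measured value (-0.17 eV) is reported to only 2 significant figures, so we must test candidate n values and see which one matches to that precision.

Candidate energies:
  n = 7:  E = -13.6057/7² = -0.27767 eV
  n = 8:  E = -13.6057/8² = -0.21259 eV
  n = 9:  E = -13.6057/9² = -0.16797 eV  ← matches
  n = 10:  E = -13.6057/10² = -0.13606 eV
  n = 11:  E = -13.6057/11² = -0.11244 eV

Checking against the measurement of -0.17 eV (2 sig figs), only n = 9 agrees:
E_9 = -0.16797 eV, which rounds to -0.17 eV ✓

Therefore n = 9.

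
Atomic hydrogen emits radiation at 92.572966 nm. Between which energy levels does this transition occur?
n = 8 → n = 1

First, find the photon energy from the wavelength (hc = 1239.84 eV·nm):
E = hc/λ = 1239.84 eV·nm / 92.572966 nm = 13.393111 eV

The energy levels of hydrogen satisfy E_n = -13.6057 / n² eV, so an emission n_i → n_f releases
ΔE = 13.6057 × (1/n_f² − 1/n_i²) eV.

Setting ΔE equal to the photon energy:
1/n_f² − 1/n_i² = 13.393111 / 13.6057 = 0.98437500

Since 1/n_i² must be positive, we need 1/n_f² > 0.98437500, i.e. n_f ≤ 1. For each allowed n_f, solve n_i = (1/n_f² − 0.98437500)^(−1/2) and check whether it is a whole number:
  n_f = 1: 1/n_i² = 1.00000000 − 0.98437500 = 0.01562500 → n_i = 8.000  → integer, n_i = 8 ✓

Only n_f = 1 gives an integer upper level, n_i = 8.

The transition is from n = 8 to n = 1 (emission).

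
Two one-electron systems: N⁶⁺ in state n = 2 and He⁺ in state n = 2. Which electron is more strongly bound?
N⁶⁺ at n = 2 (E = -166.66983 eV)

Using E_n = -13.6057 Z² / n² eV:

N⁶⁺ (Z = 7) at n = 2:
E = -13.6057 × 7² / 2² = -13.6057 × 49 / 4 = -166.66982500 eV

He⁺ (Z = 2) at n = 2:
E = -13.6057 × 2² / 2² = -13.6057 × 4 / 4 = -13.60570000 eV

Since -166.66982500 eV < -13.60570000 eV,
N⁶⁺ at n = 2 is more tightly bound (requires more energy to ionize).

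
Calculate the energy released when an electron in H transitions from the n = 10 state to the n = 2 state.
3.2654 eV

The energy levels are E_n = -13.6057 eV / n².

Energy at n = 10: E_10 = -13.6057 / 10² = -0.1360570 eV
Energy at n = 2: E_2 = -13.6057 / 2² = -3.4014250 eV

For emission (electron falling to lower state), the photon energy is:
E_photon = E_10 - E_2 = |-0.1360570 - (-3.4014250)|
E_photon = 3.2654 eV

This energy is carried away by the emitted photon.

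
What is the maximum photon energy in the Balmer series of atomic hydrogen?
3.4014 eV

The series limit corresponds to the transition from n = ∞ to n = 2.
This is the highest energy (shortest wavelength) transition in the Balmer series.

E_∞ = 0 eV
E_2 = -13.6057 / 2² = -3.4014 eV

Energy at series limit:
ΔE = E_∞ - E_2 = 0 - (-3.4014) = 3.4014 eV

This energy equals the ionization energy from the n = 2 state of hydrogen.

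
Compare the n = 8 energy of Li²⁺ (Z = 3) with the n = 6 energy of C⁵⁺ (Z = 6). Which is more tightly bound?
C⁵⁺ at n = 6 (E = -13.60570 eV)

Using E_n = -13.6057 Z² / n² eV:

Li²⁺ (Z = 3) at n = 8:
E = -13.6057 × 3² / 8² = -13.6057 × 9 / 64 = -1.91330156 eV

C⁵⁺ (Z = 6) at n = 6:
E = -13.6057 × 6² / 6² = -13.6057 × 36 / 36 = -13.60570000 eV

Since -13.60570000 eV < -1.91330156 eV,
C⁵⁺ at n = 6 is more tightly bound (requires more energy to ionize).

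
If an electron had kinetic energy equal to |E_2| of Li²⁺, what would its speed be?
3.2815e+06 m/s (or 1.095% of c)

The binding energy at n = 2 for Li²⁺ is:
E_2 = -13.6057 × 3²/2² = -30.612825 eV
|E_2| = 30.612825 eV

Convert to Joules:
KE = 30.612825 eV × (1.602177 × 10⁻¹⁹ J/eV) = 4.904716e-18 J

Using KE = ½mv²:
v = √(2·KE/m_e)
v = √(2 × 4.904716e-18 J / 9.10938 × 10⁻³¹ kg)
v = 3.2815e+06 m/s

This is approximately 1.095% the speed of light.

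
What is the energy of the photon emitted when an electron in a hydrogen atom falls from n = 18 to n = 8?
0.170596 eV

The energy levels are E_n = -13.6057 eV / n².

Energy at n = 18: E_18 = -13.6057 / 18² = -0.041992901 eV
Energy at n = 8: E_8 = -13.6057 / 8² = -0.212589063 eV

For emission (electron falling to lower state), the photon energy is:
E_photon = E_18 - E_8 = |-0.041992901 - (-0.212589063)|
E_photon = 0.170596 eV

This energy is carried away by the emitted photon.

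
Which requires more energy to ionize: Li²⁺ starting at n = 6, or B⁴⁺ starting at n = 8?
B⁴⁺ at n = 8 (E = -5.31 eV)

Using E_n = -13.6057 Z² / n² eV:

Li²⁺ (Z = 3) at n = 6:
E = -13.6057 × 3² / 6² = -13.6057 × 9 / 36 = -3.40143 eV

B⁴⁺ (Z = 5) at n = 8:
E = -13.6057 × 5² / 8² = -13.6057 × 25 / 64 = -5.31473 eV

Since -5.31473 eV < -3.40143 eV,
B⁴⁺ at n = 8 is more tightly bound (requires more energy to ionize).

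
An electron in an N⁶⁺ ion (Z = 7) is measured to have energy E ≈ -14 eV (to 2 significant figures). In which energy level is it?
n = 7

The exact energy levels follow E_n = -13.6057 Z² / n² eV with Z = 7.

The measured value (-14 eV) is reported to only 2 significant figures, so we must test candidate n values and see which one matches to that precision.

Candidate energies:
  n = 5:  E = -13.6057 × 7² / 5² = -26.667172 eV
  n = 6:  E = -13.6057 × 7² / 6² = -18.518869 eV
  n = 7:  E = -13.6057 × 7² / 7² = -13.605700 eV  ← matches
  n = 8:  E = -13.6057 × 7² / 8² = -10.416864 eV
  n = 9:  E = -13.6057 × 7² / 9² = -8.230609 eV

Checking against the measurement of -14 eV (2 sig figs), only n = 7 agrees:
E_7 = -13.605700 eV, which rounds to -14 eV ✓

Therefore n = 7.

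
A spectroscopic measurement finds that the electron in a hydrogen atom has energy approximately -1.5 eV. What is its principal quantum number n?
n = 3

The exact energy levels follow E_n = -13.6057 eV / n².

The measured value (-1.5 eV) is reported to only 2 significant figures, so we must test candidate n values and see which one matches to that precision.

Candidate energies:
  n = 1:  E = -13.6057/1² = -13.60570 eV
  n = 2:  E = -13.6057/2² = -3.40143 eV
  n = 3:  E = -13.6057/3² = -1.51174 eV  ← matches
  n = 4:  E = -13.6057/4² = -0.85036 eV
  n = 5:  E = -13.6057/5² = -0.54423 eV

Checking against the measurement of -1.5 eV (2 sig figs), only n = 3 agrees:
E_3 = -1.51174 eV, which rounds to -1.5 eV ✓

Therefore n = 3.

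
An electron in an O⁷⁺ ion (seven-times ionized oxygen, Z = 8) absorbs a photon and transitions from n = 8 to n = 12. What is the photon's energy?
7.559 eV

The energy levels of a hydrogen-like atom are E_n = -13.6057 Z² eV / n².

Energy at n = 8: E_8 = -13.6057 × 8² / 8² = -13.605700 eV
Energy at n = 12: E_12 = -13.6057 × 8² / 12² = -6.046978 eV

The excitation energy is the difference:
ΔE = E_12 - E_8
ΔE = -6.046978 - (-13.605700)
ΔE = 7.559 eV

Since this is positive, energy must be absorbed (photon absorption).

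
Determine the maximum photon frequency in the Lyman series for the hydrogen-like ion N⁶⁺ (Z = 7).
1.612e+17 Hz

The series limit corresponds to the transition from n = ∞ to n = 1.
This is the highest energy (shortest wavelength) transition in the Lyman series.

E_∞ = 0 eV
E_1 = -13.6057 × 7² / 1² = -666.67930 eV

Energy at series limit:
ΔE = E_∞ - E_1 = 0 - (-666.67930) = 666.67930 eV
E = 666.67930 eV × (1.602177 × 10⁻¹⁹ J/eV) = 1.06814e-16 J
f = E/h = 1.06814e-16 J / (6.62607 × 10⁻³⁴ J·s) = 1.612e+17 Hz

This energy equals the ionization energy from the n = 1 state of N⁶⁺.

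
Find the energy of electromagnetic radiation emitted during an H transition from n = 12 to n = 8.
0.118 eV

The energy levels are E_n = -13.6057 eV / n².

Energy at n = 12: E_12 = -13.6057 / 12² = -0.094484 eV
Energy at n = 8: E_8 = -13.6057 / 8² = -0.212589 eV

For emission (electron falling to lower state), the photon energy is:
E_photon = E_12 - E_8 = |-0.094484 - (-0.212589)|
E_photon = 0.118 eV

This energy is carried away by the emitted photon.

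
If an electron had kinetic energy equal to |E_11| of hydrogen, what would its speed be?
1.989e+05 m/s (or 0.06634% of c)

The binding energy at n = 11 for hydrogen is:
E_11 = -13.6057/11² = -0.1124438 eV
|E_11| = 0.1124438 eV

Convert to Joules:
KE = 0.1124438 eV × (1.602177 × 10⁻¹⁹ J/eV) = 1.80155e-20 J

Using KE = ½mv²:
v = √(2·KE/m_e)
v = √(2 × 1.80155e-20 J / 9.10938 × 10⁻³¹ kg)
v = 1.989e+05 m/s

This is approximately 0.06634% the speed of light.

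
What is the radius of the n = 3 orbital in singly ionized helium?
0.2381 nm (or 2.3813 Å)

The Bohr radius formula is:
r_n = n² a₀ / Z

where a₀ = 0.0529177 nm is the Bohr radius.

For He⁺ (Z = 2) at n = 3:
r_3 = 3² × 0.0529177 nm / 2
r_3 = 9 × 0.0529177 nm / 2
r_3 = 0.47626 nm / 2
r_3 = 0.2381 nm

The electron orbits at approximately 0.2381 nm from the nucleus.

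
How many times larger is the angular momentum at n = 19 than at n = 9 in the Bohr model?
2.1111

In the Bohr model, L_n = nℏ, so the ratio is purely the ratio of quantum numbers:

L_19/L_9 = 19ℏ / 9ℏ = 19/9 = 2.1111

The angular momentum scales linearly with n.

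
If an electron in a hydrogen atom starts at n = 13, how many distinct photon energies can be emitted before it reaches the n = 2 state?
66

The electron can occupy levels n = 2, 3, ..., 13 during de-excitation — that is m = 13 - 2 + 1 = 12 distinct levels.

The number of distinct spectral lines equals the number of ways to choose 2 of these m levels (each pair gives one possible emission transition):

Number of lines = m(m-1)/2 = 12×11/2 = 66

These correspond to all possible transitions between the 12 levels:
13 → 12, 13 → 11, 13 → 10, 13 → 9, 13 → 8, 13 → 7, 13 → 6, 13 → 5...

Each transition produces a photon with a unique energy (and thus wavelength). This count does not depend on Z.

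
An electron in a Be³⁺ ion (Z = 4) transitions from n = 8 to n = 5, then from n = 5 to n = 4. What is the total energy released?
10.20428 eV

The energy levels of Be³⁺ are E_n = -13.6057 × 4² / n² eV.

First transition (8 → 5):
ΔE₁ = |E_5 - E_8|
ΔE₁ = |-8.70764800000 - (-3.40142500000)| = 5.30622300 eV

Second transition (5 → 4):
ΔE₂ = |E_4 - E_5|
ΔE₂ = |-13.60570000000 - (-8.70764800000)| = 4.89805200 eV

Total energy released:
E_total = ΔE₁ + ΔE₂ = 5.30622300 + 4.89805200 = 10.20428 eV

Note: This equals the direct transition 8 → 4: 10.20428 eV ✓
Energy is conserved regardless of the path taken.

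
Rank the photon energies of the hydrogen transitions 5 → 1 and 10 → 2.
5 → 1

Calculate the energy for each transition:

Transition 5 → 1:
ΔE₁ = |E_1 - E_5| = |-13.6057/1² - (-13.6057/5²)|
ΔE₁ = |-13.6057000000 - (-0.5442280000)| = 13.0614720 eV

Transition 10 → 2:
ΔE₂ = |E_2 - E_10| = |-13.6057/2² - (-13.6057/10²)|
ΔE₂ = |-3.4014250000 - (-0.1360570000)| = 3.2653680 eV

Since 13.0614720 eV > 3.2653680 eV, the transition 5 → 1 emits the more energetic photon.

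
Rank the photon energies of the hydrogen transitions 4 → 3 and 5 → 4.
4 → 3

Calculate the energy for each transition:

Transition 4 → 3:
ΔE₁ = |E_3 - E_4| = |-13.6057/3² - (-13.6057/4²)|
ΔE₁ = |-1.511744444444 - (-0.850356250000)| = 0.661388194 eV

Transition 5 → 4:
ΔE₂ = |E_4 - E_5| = |-13.6057/4² - (-13.6057/5²)|
ΔE₂ = |-0.850356250000 - (-0.544228000000)| = 0.306128250 eV

Since 0.661388194 eV > 0.306128250 eV, the transition 4 → 3 emits the more energetic photon.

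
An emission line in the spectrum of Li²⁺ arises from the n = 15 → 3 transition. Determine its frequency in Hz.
3.15825e+15 Hz

First, find the transition energy:
E_15 = -13.6057 × 3² / 15² = -0.54422800 eV
E_3 = -13.6057 × 3² / 3² = -13.60570000 eV
|ΔE| = |E_3 - E_15| = 13.06147200 eV

Convert to Joules: E = 13.06147200 eV × (1.602177 × 10⁻¹⁹ J/eV) = 2.0926790e-18 J

Using E = hf:
f = E/h = 2.0926790e-18 J / (6.62607 × 10⁻³⁴ J·s)
f = 3.15825e+15 Hz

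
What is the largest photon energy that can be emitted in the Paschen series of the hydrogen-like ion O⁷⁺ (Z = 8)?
96.751644 eV

The series limit corresponds to the transition from n = ∞ to n = 3.
This is the highest energy (shortest wavelength) transition in the Paschen series.

E_∞ = 0 eV
E_3 = -13.6057 × 8² / 3² = -96.751644 eV

Energy at series limit:
ΔE = E_∞ - E_3 = 0 - (-96.751644) = 96.751644 eV

This energy equals the ionization energy from the n = 3 state of O⁷⁺.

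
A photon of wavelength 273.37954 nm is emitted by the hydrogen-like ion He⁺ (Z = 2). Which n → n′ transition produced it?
n = 6 → n = 3

First, find the photon energy from the wavelength (hc = 1239.84 eV·nm):
E = hc/λ = 1239.84 eV·nm / 273.37954 nm = 4.5352333 eV

The energy levels of He⁺ satisfy E_n = -13.6057 × 2² / n² eV, so an emission n_i → n_f releases
ΔE = 13.6057 × 2² × (1/n_f² − 1/n_i²) eV.

Setting ΔE equal to the photon energy:
1/n_f² − 1/n_i² = 4.5352333 / (13.6057 × 2²) = 0.083333333

Since 1/n_i² must be positive, we need 1/n_f² > 0.083333333, i.e. n_f ≤ 3. For each allowed n_f, solve n_i = (1/n_f² − 0.083333333)^(−1/2) and check whether it is a whole number:
  n_f = 1: 1/n_i² = 1.000000000 − 0.083333333 = 0.916666667 → n_i = 1.044  (not an integer) ✗
  n_f = 2: 1/n_i² = 0.250000000 − 0.083333333 = 0.166666667 → n_i = 2.449  (not an integer) ✗
  n_f = 3: 1/n_i² = 0.111111111 − 0.083333333 = 0.027777778 → n_i = 6.000  → integer, n_i = 6 ✓

Only n_f = 3 gives an integer upper level, n_i = 6.

The transition is from n = 6 to n = 3 (emission).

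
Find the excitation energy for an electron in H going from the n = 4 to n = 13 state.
0.7698 eV

The energy levels of a hydrogen-like atom are E_n = -13.6057 eV / n².

Energy at n = 4: E_4 = -13.6057 / 4² = -0.8503563 eV
Energy at n = 13: E_13 = -13.6057 / 13² = -0.0805071 eV

The excitation energy is the difference:
ΔE = E_13 - E_4
ΔE = -0.0805071 - (-0.8503563)
ΔE = 0.7698 eV

Since this is positive, energy must be absorbed (photon absorption).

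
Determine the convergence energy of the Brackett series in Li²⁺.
7.653 eV

The series limit corresponds to the transition from n = ∞ to n = 4.
This is the highest energy (shortest wavelength) transition in the Brackett series.

E_∞ = 0 eV
E_4 = -13.6057 × 3² / 4² = -7.653 eV

Energy at series limit:
ΔE = E_∞ - E_4 = 0 - (-7.653) = 7.653 eV

This energy equals the ionization energy from the n = 4 state of Li²⁺.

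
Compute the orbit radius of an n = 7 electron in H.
2.5930 nm (or 25.9297 Å)

The Bohr radius formula is:
r_n = n² a₀ / Z

where a₀ = 0.0529177 nm is the Bohr radius.

For H (Z = 1) at n = 7:
r_7 = 7² × 0.0529177 nm / 1
r_7 = 49 × 0.0529177 nm / 1
r_7 = 2.59297 nm / 1
r_7 = 2.5930 nm

The electron orbits at approximately 2.5930 nm from the nucleus.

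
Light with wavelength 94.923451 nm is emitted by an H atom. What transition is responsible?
n = 5 → n = 1

First, find the photon energy from the wavelength (hc = 1239.84 eV·nm):
E = hc/λ = 1239.84 eV·nm / 94.923451 nm = 13.061472 eV

The energy levels of hydrogen satisfy E_n = -13.6057 / n² eV, so an emission n_i → n_f releases
ΔE = 13.6057 × (1/n_f² − 1/n_i²) eV.

Setting ΔE equal to the photon energy:
1/n_f² − 1/n_i² = 13.061472 / 13.6057 = 0.96000000

Since 1/n_i² must be positive, we need 1/n_f² > 0.96000000, i.e. n_f ≤ 1. For each allowed n_f, solve n_i = (1/n_f² − 0.96000000)^(−1/2) and check whether it is a whole number:
  n_f = 1: 1/n_i² = 1.00000000 − 0.96000000 = 0.04000000 → n_i = 5.000  → integer, n_i = 5 ✓

Only n_f = 1 gives an integer upper level, n_i = 5.

The transition is from n = 5 to n = 1 (emission).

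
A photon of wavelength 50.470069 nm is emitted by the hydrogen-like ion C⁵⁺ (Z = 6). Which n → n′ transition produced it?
n = 9 → n = 4

First, find the photon energy from the wavelength (hc = 1239.84 eV·nm):
E = hc/λ = 1239.84 eV·nm / 50.470069 nm = 24.565847 eV

The energy levels of C⁵⁺ satisfy E_n = -13.6057 × 6² / n² eV, so an emission n_i → n_f releases
ΔE = 13.6057 × 6² × (1/n_f² − 1/n_i²) eV.

Setting ΔE equal to the photon energy:
1/n_f² − 1/n_i² = 24.565847 / (13.6057 × 6²) = 0.050154321

Since 1/n_i² must be positive, we need 1/n_f² > 0.050154321, i.e. n_f ≤ 4. For each allowed n_f, solve n_i = (1/n_f² − 0.050154321)^(−1/2) and check whether it is a whole number:
  n_f = 1: 1/n_i² = 1.000000000 − 0.050154321 = 0.949845679 → n_i = 1.026  (not an integer) ✗
  n_f = 2: 1/n_i² = 0.250000000 − 0.050154321 = 0.199845679 → n_i = 2.237  (not an integer) ✗
  n_f = 3: 1/n_i² = 0.111111111 − 0.050154321 = 0.060956790 → n_i = 4.050  (not an integer) ✗
  n_f = 4: 1/n_i² = 0.062500000 − 0.050154321 = 0.012345679 → n_i = 9.000  → integer, n_i = 9 ✓

Only n_f = 4 gives an integer upper level, n_i = 9.

The transition is from n = 9 to n = 4 (emission).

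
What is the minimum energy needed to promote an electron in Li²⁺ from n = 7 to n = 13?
1.774442 eV

The energy levels of a hydrogen-like atom are E_n = -13.6057 Z² eV / n².

Energy at n = 7: E_7 = -13.6057 × 3² / 7² = -2.499006122 eV
Energy at n = 13: E_13 = -13.6057 × 3² / 13² = -0.724563905 eV

The excitation energy is the difference:
ΔE = E_13 - E_7
ΔE = -0.724563905 - (-2.499006122)
ΔE = 1.774442 eV

Since this is positive, energy must be absorbed (photon absorption).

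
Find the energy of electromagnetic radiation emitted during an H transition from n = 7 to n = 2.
3.123758 eV

The energy levels are E_n = -13.6057 eV / n².

Energy at n = 7: E_7 = -13.6057 / 7² = -0.277667347 eV
Energy at n = 2: E_2 = -13.6057 / 2² = -3.401425000 eV

For emission (electron falling to lower state), the photon energy is:
E_photon = E_7 - E_2 = |-0.277667347 - (-3.401425000)|
E_photon = 3.123758 eV

This energy is carried away by the emitted photon.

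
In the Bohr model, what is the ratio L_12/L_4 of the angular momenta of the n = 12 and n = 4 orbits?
3.0000

In the Bohr model, L_n = nℏ, so the ratio is purely the ratio of quantum numbers:

L_12/L_4 = 12ℏ / 4ℏ = 12/4 = 3.0000

The angular momentum scales linearly with n.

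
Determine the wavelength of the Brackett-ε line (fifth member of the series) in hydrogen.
1816.9225 nm

The lines of a series are numbered from the longest wavelength (smallest ΔE) outward; the fifth line is the transition from n = n_f + 5 to n_f.
The Brackett series has all transitions ending at n_f = 4.

For H, the fifth line (ε-line) is the jump from n = 9 to n = 4:
E_9 = -13.6057 / 9² = -0.1679716049 eV
E_4 = -13.6057 / 4² = -0.8503562500 eV
ΔE = E_9 - E_4 = 0.6823846451 eV

λ = hc/E = 1239.84 eV·nm / 0.6823846451 eV
λ = 1816.9225 nm

This is the ε-line of the Brackett series in H.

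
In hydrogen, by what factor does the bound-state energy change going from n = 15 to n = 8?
3.515625

Using E_n = -13.6057 Z² / n² eV with Z = 1:

E_8 = -13.6057 / 8² = -13.6057 / 64 = -0.21258906250 eV
E_15 = -13.6057 / 15² = -13.6057 / 225 = -0.06046977778 eV

The ratio is:
E_8/E_15 = (-0.21258906250) / (-0.06046977778)
E_8/E_15 = (-13.6057/64) / (-13.6057/225)
E_8/E_15 = 225/64
E_8/E_15 = 3.515625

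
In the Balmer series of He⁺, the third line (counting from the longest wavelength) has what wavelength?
108.4839 nm

The lines of a series are numbered from the longest wavelength (smallest ΔE) outward; the third line is the transition from n = n_f + 3 to n_f.
The Balmer series has all transitions ending at n_f = 2.

For He⁺ (Z = 2), the third line (γ-line) is the jump from n = 5 to n = 2:
E_5 = -13.6057 × 2² / 5² = -2.1769120 eV
E_2 = -13.6057 × 2² / 2² = -13.6057000 eV
ΔE = E_5 - E_2 = 11.4287880 eV

λ = hc/E = 1239.84 eV·nm / 11.4287880 eV
λ = 108.4839 nm

This is the γ-line of the Balmer series in He⁺.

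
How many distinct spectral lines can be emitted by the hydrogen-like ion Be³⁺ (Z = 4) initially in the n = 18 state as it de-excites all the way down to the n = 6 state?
78

The electron can occupy levels n = 6, 7, ..., 18 during de-excitation — that is m = 18 - 6 + 1 = 13 distinct levels.

The number of distinct spectral lines equals the number of ways to choose 2 of these m levels (each pair gives one possible emission transition):

Number of lines = m(m-1)/2 = 13×12/2 = 78

These correspond to all possible transitions between the 13 levels:
18 → 17, 18 → 16, 18 → 15, 18 → 14, 18 → 13, 18 → 12, 18 → 11, 18 → 10...

Each transition produces a photon with a unique energy (and thus wavelength). This count does not depend on Z.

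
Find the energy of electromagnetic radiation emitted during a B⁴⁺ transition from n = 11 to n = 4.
18.447811 eV

The energy levels are E_n = -13.6057 Z² eV / n².

Energy at n = 11: E_11 = -13.6057 × 5² / 11² = -2.811095041 eV
Energy at n = 4: E_4 = -13.6057 × 5² / 4² = -21.258906250 eV

For emission (electron falling to lower state), the photon energy is:
E_photon = E_11 - E_4 = |-2.811095041 - (-21.258906250)|
E_photon = 18.447811 eV

This energy is carried away by the emitted photon.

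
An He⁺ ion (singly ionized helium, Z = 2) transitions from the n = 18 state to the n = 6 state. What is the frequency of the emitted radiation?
3.25e+14 Hz

First, find the transition energy:
E_18 = -13.6057 × 2² / 18² = -0.16797 eV
E_6 = -13.6057 × 2² / 6² = -1.51174 eV
|ΔE| = |E_6 - E_18| = 1.34377 eV

Convert to Joules: E = 1.34377 eV × (1.602177 × 10⁻¹⁹ J/eV) = 2.1530e-19 J

Using E = hf:
f = E/h = 2.1530e-19 J / (6.62607 × 10⁻³⁴ J·s)
f = 3.25e+14 Hz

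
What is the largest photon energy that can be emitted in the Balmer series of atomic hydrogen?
3.401425 eV

The series limit corresponds to the transition from n = ∞ to n = 2.
This is the highest energy (shortest wavelength) transition in the Balmer series.

E_∞ = 0 eV
E_2 = -13.6057 / 2² = -3.401425 eV

Energy at series limit:
ΔE = E_∞ - E_2 = 0 - (-3.401425) = 3.401425 eV

This energy equals the ionization energy from the n = 2 state of hydrogen.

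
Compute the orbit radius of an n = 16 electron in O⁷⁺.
1.693367 nm (or 16.933671 Å)

The Bohr radius formula is:
r_n = n² a₀ / Z

where a₀ = 0.052917721 nm is the Bohr radius.

For O⁷⁺ (Z = 8) at n = 16:
r_16 = 16² × 0.052917721 nm / 8
r_16 = 256 × 0.052917721 nm / 8
r_16 = 13.5469366 nm / 8
r_16 = 1.693367 nm

The electron orbits at approximately 1.693367 nm from the nucleus.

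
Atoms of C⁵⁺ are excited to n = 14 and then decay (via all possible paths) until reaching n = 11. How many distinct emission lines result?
6

The electron can occupy levels n = 11, 12, ..., 14 during de-excitation — that is m = 14 - 11 + 1 = 4 distinct levels.

The number of distinct spectral lines equals the number of ways to choose 2 of these m levels (each pair gives one possible emission transition):

Number of lines = m(m-1)/2 = 4×3/2 = 6

These correspond to all possible transitions between the 4 levels:
14 → 13, 14 → 12, 14 → 11, 13 → 12, 13 → 11, 12 → 11

Each transition produces a photon with a unique energy (and thus wavelength). This count does not depend on Z.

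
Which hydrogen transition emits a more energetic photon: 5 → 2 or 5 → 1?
5 → 1

Calculate the energy for each transition:

Transition 5 → 2:
ΔE₁ = |E_2 - E_5| = |-13.6057/2² - (-13.6057/5²)|
ΔE₁ = |-3.401425000000 - (-0.544228000000)| = 2.857197000 eV

Transition 5 → 1:
ΔE₂ = |E_1 - E_5| = |-13.6057/1² - (-13.6057/5²)|
ΔE₂ = |-13.605700000000 - (-0.544228000000)| = 13.061472000 eV

Since 13.061472000 eV > 2.857197000 eV, the transition 5 → 1 emits the more energetic photon.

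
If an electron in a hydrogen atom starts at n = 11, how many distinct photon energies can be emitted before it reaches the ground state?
55

The electron can occupy levels n = 1, 2, ..., 11 during de-excitation — that is m = 11 - 1 + 1 = 11 distinct levels.

The number of distinct spectral lines equals the number of ways to choose 2 of these m levels (each pair gives one possible emission transition):

Number of lines = m(m-1)/2 = 11×10/2 = 55

These correspond to all possible transitions between the 11 levels:
11 → 10, 11 → 9, 11 → 8, 11 → 7, 11 → 6, 11 → 5, 11 → 4, 11 → 3...

Each transition produces a photon with a unique energy (and thus wavelength). This count does not depend on Z.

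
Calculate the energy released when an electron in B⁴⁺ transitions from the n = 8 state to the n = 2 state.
79.721 eV

The energy levels are E_n = -13.6057 Z² eV / n².

Energy at n = 8: E_8 = -13.6057 × 5² / 8² = -5.314727 eV
Energy at n = 2: E_2 = -13.6057 × 5² / 2² = -85.035625 eV

For emission (electron falling to lower state), the photon energy is:
E_photon = E_8 - E_2 = |-5.314727 - (-85.035625)|
E_photon = 79.721 eV

This energy is carried away by the emitted photon.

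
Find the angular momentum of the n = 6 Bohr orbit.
6.32743e-34 J·s (or 6ℏ)

In the Bohr model, angular momentum is quantized:
L = nℏ

where ℏ = h/(2π) = 1.0545718e-34 J·s

For n = 6:
L = 6 × 1.0545718e-34 J·s
L = 6.32743e-34 J·s

This can also be written as L = 6ℏ.
The angular momentum is an integer multiple of the reduced Planck constant.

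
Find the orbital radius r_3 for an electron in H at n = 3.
0.476260 nm (or 4.762595 Å)

The Bohr radius formula is:
r_n = n² a₀ / Z

where a₀ = 0.052917721 nm is the Bohr radius.

For H (Z = 1) at n = 3:
r_3 = 3² × 0.052917721 nm / 1
r_3 = 9 × 0.052917721 nm / 1
r_3 = 0.4762595 nm / 1
r_3 = 0.476260 nm

The electron orbits at approximately 0.476260 nm from the nucleus.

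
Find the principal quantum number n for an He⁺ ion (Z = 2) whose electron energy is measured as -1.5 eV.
n = 6

The exact energy levels follow E_n = -13.6057 Z² / n² eV with Z = 2.

The measured value (-1.5 eV) is reported to only 2 significant figures, so we must test candidate n values and see which one matches to that precision.

Candidate energies:
  n = 4:  E = -13.6057 × 2² / 4² = -3.40143 eV
  n = 5:  E = -13.6057 × 2² / 5² = -2.17691 eV
  n = 6:  E = -13.6057 × 2² / 6² = -1.51174 eV  ← matches
  n = 7:  E = -13.6057 × 2² / 7² = -1.11067 eV
  n = 8:  E = -13.6057 × 2² / 8² = -0.85036 eV

Checking against the measurement of -1.5 eV (2 sig figs), only n = 6 agrees:
E_6 = -1.51174 eV, which rounds to -1.5 eV ✓

Therefore n = 6.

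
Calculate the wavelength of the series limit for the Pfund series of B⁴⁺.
91.126513 nm

The series limit corresponds to the transition from n = ∞ to n = 5.
This is the highest energy (shortest wavelength) transition in the Pfund series.

E_∞ = 0 eV
E_5 = -13.6057 × 5² / 5² = -13.60570000 eV

Energy at series limit:
ΔE = E_∞ - E_5 = 0 - (-13.60570000) = 13.60570000 eV
λ = hc/E = 1239.84 eV·nm / 13.60570000 eV = 91.126513 nm

This energy equals the ionization energy from the n = 5 state of B⁴⁺.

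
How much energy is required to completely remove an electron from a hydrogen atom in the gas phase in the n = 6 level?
0.37794 eV

The ionization energy is the energy needed to remove the electron completely (n → ∞).

For hydrogen, E_n = -13.6057 eV / n².

At n = 6: E_6 = -13.6057 / 6² = -0.37793611 eV
At n = ∞: E_∞ = 0 eV

Ionization energy = E_∞ - E_6 = 0 - (-0.37793611) = 0.37793611 eV
Ionization energy ≈ 0.37794 eV

This is also called the binding energy of the electron in state n = 6.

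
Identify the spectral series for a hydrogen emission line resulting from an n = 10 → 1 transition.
Lyman series

The spectral series in hydrogen are named based on the final (lower) energy level:
- Lyman series: n_final = 1 (ultraviolet)
- Balmer series: n_final = 2 (visible/near-UV)
- Paschen series: n_final = 3 (infrared)
- Brackett series: n_final = 4 (infrared)
- Pfund series: n_final = 5 (far infrared)

Since this transition ends at n = 1, it belongs to the Lyman series.

For reference, this 10 → 1 line has photon energy
ΔE = 13.6057 eV × (1/1² - 1/10²) = 13.469643 eV,
corresponding to wavelength λ = hc/ΔE = 1239.84 eV·nm / 13.469643 eV = 92.0470 nm in the ultraviolet region.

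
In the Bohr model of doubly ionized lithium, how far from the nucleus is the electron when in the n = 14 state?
3.4573 nm (or 34.5729 Å)

The Bohr radius formula is:
r_n = n² a₀ / Z

where a₀ = 0.0529177 nm is the Bohr radius.

For Li²⁺ (Z = 3) at n = 14:
r_14 = 14² × 0.0529177 nm / 3
r_14 = 196 × 0.0529177 nm / 3
r_14 = 10.37187 nm / 3
r_14 = 3.4573 nm

The electron orbits at approximately 3.4573 nm from the nucleus.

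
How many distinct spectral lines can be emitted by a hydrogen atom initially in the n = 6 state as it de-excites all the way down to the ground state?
15

The electron can occupy levels n = 1, 2, ..., 6 during de-excitation — that is m = 6 - 1 + 1 = 6 distinct levels.

The number of distinct spectral lines equals the number of ways to choose 2 of these m levels (each pair gives one possible emission transition):

Number of lines = m(m-1)/2 = 6×5/2 = 15

These correspond to all possible transitions between the 6 levels:
6 → 5, 6 → 4, 6 → 3, 6 → 2, 6 → 1, 5 → 4, 5 → 3, 5 → 2...

Each transition produces a photon with a unique energy (and thus wavelength). This count does not depend on Z.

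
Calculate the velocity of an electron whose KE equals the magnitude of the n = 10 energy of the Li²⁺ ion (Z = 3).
6.5631e+05 m/s (or 0.218921% of c)

The binding energy at n = 10 for Li²⁺ is:
E_10 = -13.6057 × 3²/10² = -1.22451300 eV
|E_10| = 1.22451300 eV

Convert to Joules:
KE = 1.22451300 eV × (1.602177 × 10⁻¹⁹ J/eV) = 1.961887e-19 J

Using KE = ½mv²:
v = √(2·KE/m_e)
v = √(2 × 1.961887e-19 J / 9.10938 × 10⁻³¹ kg)
v = 6.5631e+05 m/s

This is approximately 0.218921% the speed of light.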